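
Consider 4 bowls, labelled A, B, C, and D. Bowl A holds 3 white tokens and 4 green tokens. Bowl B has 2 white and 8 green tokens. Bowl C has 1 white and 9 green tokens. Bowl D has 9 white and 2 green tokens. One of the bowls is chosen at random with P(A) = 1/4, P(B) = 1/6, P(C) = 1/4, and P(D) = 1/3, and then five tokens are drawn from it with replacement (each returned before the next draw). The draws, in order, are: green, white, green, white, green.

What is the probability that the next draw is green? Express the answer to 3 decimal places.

0.628

For each hypothesis, P(data | H) works out to: P(data | bowl A) = (4/7)(3/7)(4/7)(3/7)(4/7) = 0.034271; P(data | bowl B) = (8/10)(2/10)(8/10)(2/10)(8/10) = 0.02048; P(data | bowl C) = (9/10)(1/10)(9/10)(1/10)(9/10) = 0.00729; P(data | bowl D) = (2/11)(9/11)(2/11)(9/11)(2/11) = 0.0040236.
The prior-weighted likelihoods are 1/4 · 0.034271 = 0.0085679, 1/6 · 0.02048 = 0.0034133, 1/4 · 0.00729 = 0.0018225, 1/3 · 0.0040236 = 0.0013412; summing to 0.015145.
The posterior is then P(bowl A | data) = 0.56573, P(bowl B | data) = 0.22538, P(bowl C | data) = 0.12034, P(bowl D | data) = 0.088557.
Averaging over the posterior, P(green next | data) = (4/7)(0.56573) + (4/5)(0.22538) + (9/10)(0.12034) + (2/11)(0.088557) = 0.62798.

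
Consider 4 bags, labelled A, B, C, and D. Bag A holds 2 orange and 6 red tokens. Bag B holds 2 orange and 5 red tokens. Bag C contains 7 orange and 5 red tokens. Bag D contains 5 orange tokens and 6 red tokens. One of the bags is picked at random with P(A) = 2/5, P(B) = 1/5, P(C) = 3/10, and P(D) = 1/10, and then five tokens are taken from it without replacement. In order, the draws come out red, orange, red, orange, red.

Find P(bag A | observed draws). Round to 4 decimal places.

0.3958

For each hypothesis, P(data | H) works out to: P(data | bag A) = (6/8)(2/7)(5/6)(1/5)(4/4) = 0.035714; P(data | bag B) = (5/7)(2/6)(4/5)(1/4)(3/3) = 0.047619; P(data | bag C) = (5/12)(7/11)(4/10)(6/9)(3/8) = 0.026515; P(data | bag D) = (6/11)(5/10)(5/9)(4/8)(4/7) = 0.04329.
The prior-weighted likelihoods are 2/5 · 0.035714 = 0.014286, 1/5 · 0.047619 = 0.0095238, 3/10 · 0.026515 = 0.0079545, 1/10 · 0.04329 = 0.004329; these sum to 0.036093.
Hence P(bag A | data) = (0.014286) / (0.036093) = 0.3958.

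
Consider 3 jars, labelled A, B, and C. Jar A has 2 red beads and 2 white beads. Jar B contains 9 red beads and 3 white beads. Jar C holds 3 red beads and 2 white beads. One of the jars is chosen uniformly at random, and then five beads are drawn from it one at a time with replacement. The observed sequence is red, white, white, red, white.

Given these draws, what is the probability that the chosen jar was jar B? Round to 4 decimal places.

The likelihood of the observed sequence under each hypothesis: P(data | jar A) = (2/4)(2/4)(2/4)(2/4)(2/4) = 0.03125; P(data | jar B) = (9/12)(3/12)(3/12)(9/12)(3/12) = 0.0087891; P(data | jar C) = (3/5)(2/5)(2/5)(3/5)(2/5) = 0.02304.
Multiplying each by its prior: 1/3 · 0.03125 = 0.010417, 1/3 · 0.0087891 = 0.0029297, 1/3 · 0.02304 = 0.00768; summing to 0.021026.
Hence P(jar B | data) = (0.0029297) / (0.021026) = 0.13933.

0.1393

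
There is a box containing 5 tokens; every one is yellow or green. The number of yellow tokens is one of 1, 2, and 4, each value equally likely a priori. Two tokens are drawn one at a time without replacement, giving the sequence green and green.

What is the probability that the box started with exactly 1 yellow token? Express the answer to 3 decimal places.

The likelihood of the observed sequence under each hypothesis: P(data | r = 1) = (4/5)(3/4) = 3/5; P(data | r = 2) = (3/5)(2/4) = 3/10; P(data | r = 4) = (1/5)(0/4) = 0.
Weighting by the prior gives 1/3 · 3/5 = 1/5, 1/3 · 3/10 = 1/10, 1/3 · 0 = 0; with total 3/10.
So P(r = 1 | data) = (1/5) / (3/10) = 2/3.

0.667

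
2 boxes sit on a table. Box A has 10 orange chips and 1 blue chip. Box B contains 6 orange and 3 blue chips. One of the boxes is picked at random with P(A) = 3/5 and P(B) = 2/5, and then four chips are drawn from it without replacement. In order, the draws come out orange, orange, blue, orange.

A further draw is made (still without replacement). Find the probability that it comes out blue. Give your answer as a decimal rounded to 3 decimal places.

The likelihood of the observed sequence under each hypothesis: P(data | box A) = (10/11)(9/10)(1/9)(8/8) = 0.090909; P(data | box B) = (6/9)(5/8)(3/7)(4/6) = 0.11905.
The prior-weighted likelihoods are 3/5 · 0.090909 = 0.054545, 2/5 · 0.11905 = 0.047619; summing to 0.10216.
The posterior is then P(box A | data) = 0.5339, P(box B | data) = 0.4661.
The predictive probability is P(blue next | data) = (0)(0.5339) + (2/5)(0.4661) = 0.18644.

0.186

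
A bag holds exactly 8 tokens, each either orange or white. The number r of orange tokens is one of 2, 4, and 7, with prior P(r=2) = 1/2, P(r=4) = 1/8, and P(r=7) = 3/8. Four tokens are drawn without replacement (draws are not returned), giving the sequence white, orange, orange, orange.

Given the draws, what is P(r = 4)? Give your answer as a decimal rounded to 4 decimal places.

For each hypothesis, P(data | H) works out to: P(data | r = 2) = (6/8)(2/7)(1/6)(0/5) = 0; P(data | r = 4) = (4/8)(4/7)(3/6)(2/5) = 0.057143; P(data | r = 7) = (1/8)(7/7)(6/6)(5/5) = 0.125.
Multiplying each by its prior: 1/2 · 0 = 0, 1/8 · 0.057143 = 0.0071429, 3/8 · 0.125 = 0.046875; with total 0.054018.
So P(r = 4 | data) = (0.0071429) / (0.054018) = 0.13223.

0.1322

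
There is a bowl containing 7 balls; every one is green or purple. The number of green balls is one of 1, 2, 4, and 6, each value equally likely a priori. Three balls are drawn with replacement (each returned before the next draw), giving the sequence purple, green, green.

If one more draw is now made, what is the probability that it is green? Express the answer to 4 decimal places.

Under each hypothesis, the probability of the observed sequence is: P(data | r = 1) = (6/7)(1/7)(1/7) = 6/343; P(data | r = 2) = (5/7)(2/7)(2/7) = 20/343; P(data | r = 4) = (3/7)(4/7)(4/7) = 48/343; P(data | r = 6) = (1/7)(6/7)(6/7) = 36/343.
Multiplying each by its prior: 1/4 · 6/343 = 3/686, 1/4 · 20/343 = 5/343, 1/4 · 48/343 = 12/343, 1/4 · 36/343 = 9/343; with total 55/686.
Dividing through by the total gives posterior P(r = 1 | data) = 3/55, P(r = 2 | data) = 2/11, P(r = 4 | data) = 24/55, P(r = 6 | data) = 18/55.
So P(green next | data) = Σ P(green next | H) P(H | data) = (1/7)(3/55) + (2/7)(2/11) + (4/7)(24/55) + (6/7)(18/55) = 227/385.

0.5896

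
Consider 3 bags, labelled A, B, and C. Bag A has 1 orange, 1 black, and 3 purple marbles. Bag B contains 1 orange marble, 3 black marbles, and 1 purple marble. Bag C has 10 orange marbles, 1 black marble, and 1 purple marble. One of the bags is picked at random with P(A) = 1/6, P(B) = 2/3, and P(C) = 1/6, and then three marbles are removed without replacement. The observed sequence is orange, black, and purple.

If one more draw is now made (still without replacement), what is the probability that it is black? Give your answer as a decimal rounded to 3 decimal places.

The likelihood of the observed sequence under each hypothesis: P(data | bag A) = (1/5)(1/4)(3/3) = 1/20; P(data | bag B) = (1/5)(3/4)(1/3) = 1/20; P(data | bag C) = (10/12)(1/11)(1/10) = 1/132.
Multiplying each by its prior: 1/6 · 1/20 = 1/120, 2/3 · 1/20 = 1/30, 1/6 · 1/132 = 1/792; summing to 17/396.
Dividing through by the total gives posterior P(bag A | data) = 33/170, P(bag B | data) = 66/85, P(bag C | data) = 1/34.
So P(black next | data) = Σ P(black next | H) P(H | data) = (0)(33/170) + (1)(66/85) + (0)(1/34) = 66/85.

0.776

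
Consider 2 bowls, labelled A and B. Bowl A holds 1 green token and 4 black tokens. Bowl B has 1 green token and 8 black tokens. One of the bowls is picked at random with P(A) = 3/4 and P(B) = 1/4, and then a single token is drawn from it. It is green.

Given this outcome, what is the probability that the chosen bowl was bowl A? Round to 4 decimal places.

0.8438

Under each hypothesis, the probability of this draw is: P(data | bowl A) = (1/5) = 1/5; P(data | bowl B) = (1/9) = 1/9.
Multiplying each by its prior: 3/4 · 1/5 = 3/20, 1/4 · 1/9 = 1/36; summing to 8/45.
Therefore the posterior P(bowl A | data) = (3/20) / (8/45) = 27/32.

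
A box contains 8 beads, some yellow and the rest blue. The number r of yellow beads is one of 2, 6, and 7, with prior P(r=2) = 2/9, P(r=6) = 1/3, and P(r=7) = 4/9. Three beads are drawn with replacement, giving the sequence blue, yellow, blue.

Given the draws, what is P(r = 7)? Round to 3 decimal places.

The likelihood of the observed sequence under each hypothesis: P(data | r = 2) = (6/8)(2/8)(6/8) = 0.14062; P(data | r = 6) = (2/8)(6/8)(2/8) = 0.046875; P(data | r = 7) = (1/8)(7/8)(1/8) = 0.013672.
The prior-weighted likelihoods are 2/9 · 0.14062 = 0.03125, 1/3 · 0.046875 = 0.015625, 4/9 · 0.013672 = 0.0060764; with total 0.052951.
Hence P(r = 7 | data) = (0.0060764) / (0.052951) = 0.11475.

0.115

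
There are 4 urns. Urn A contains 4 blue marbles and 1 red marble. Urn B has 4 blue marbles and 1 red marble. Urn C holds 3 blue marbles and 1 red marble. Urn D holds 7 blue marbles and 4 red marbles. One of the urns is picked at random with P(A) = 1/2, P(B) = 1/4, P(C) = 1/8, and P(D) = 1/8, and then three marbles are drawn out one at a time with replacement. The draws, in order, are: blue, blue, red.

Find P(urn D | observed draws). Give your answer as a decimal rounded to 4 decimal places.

The likelihood of the observed sequence under each hypothesis: P(data | urn A) = (4/5)(4/5)(1/5) = 0.128; P(data | urn B) = (4/5)(4/5)(1/5) = 0.128; P(data | urn C) = (3/4)(3/4)(1/4) = 0.14062; P(data | urn D) = (7/11)(7/11)(4/11) = 0.14726.
The prior-weighted likelihoods are 1/2 · 0.128 = 0.064, 1/4 · 0.128 = 0.032, 1/8 · 0.14062 = 0.017578, 1/8 · 0.14726 = 0.018407; with total 0.13199.
So P(urn D | data) = (0.018407) / (0.13199) = 0.13946.

0.1395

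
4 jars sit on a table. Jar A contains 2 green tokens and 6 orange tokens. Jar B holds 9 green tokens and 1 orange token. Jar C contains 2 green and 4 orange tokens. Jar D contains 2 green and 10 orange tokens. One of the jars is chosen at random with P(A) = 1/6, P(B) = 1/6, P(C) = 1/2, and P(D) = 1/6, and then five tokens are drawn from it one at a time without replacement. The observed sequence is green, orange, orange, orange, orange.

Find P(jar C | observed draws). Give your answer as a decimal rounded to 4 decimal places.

For each hypothesis, P(data | H) works out to: P(data | jar A) = (2/8)(6/7)(5/6)(4/5)(3/4) = 0.10714; P(data | jar B) = (9/10)(1/9)(0/8) = 0; P(data | jar C) = (2/6)(4/5)(3/4)(2/3)(1/2) = 0.066667; P(data | jar D) = (2/12)(10/11)(9/10)(8/9)(7/8) = 0.10606.
The prior-weighted likelihoods are 1/6 · 0.10714 = 0.017857, 1/6 · 0 = 0, 1/2 · 0.066667 = 0.033333, 1/6 · 0.10606 = 0.017677; these sum to 0.068867.
By Bayes' rule, P(jar C | data) = (0.033333) / (0.068867) = 0.48402.

0.4840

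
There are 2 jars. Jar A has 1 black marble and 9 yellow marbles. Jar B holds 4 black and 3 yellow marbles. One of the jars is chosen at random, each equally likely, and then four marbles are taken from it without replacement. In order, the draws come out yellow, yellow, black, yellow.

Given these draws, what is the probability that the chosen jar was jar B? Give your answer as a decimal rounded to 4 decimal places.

For each hypothesis, P(data | H) works out to: P(data | jar A) = (9/10)(8/9)(1/8)(7/7) = 1/10; P(data | jar B) = (3/7)(2/6)(4/5)(1/4) = 1/35.
The prior-weighted likelihoods are 1/2 · 1/10 = 1/20, 1/2 · 1/35 = 1/70; summing to 9/140.
By Bayes' rule, P(jar B | data) = (1/70) / (9/140) = 2/9.

0.2222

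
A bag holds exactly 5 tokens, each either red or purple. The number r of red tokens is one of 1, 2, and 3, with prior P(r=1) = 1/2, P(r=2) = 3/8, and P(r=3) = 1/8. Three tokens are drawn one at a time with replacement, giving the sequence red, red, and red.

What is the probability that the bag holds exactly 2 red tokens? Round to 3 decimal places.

0.436

Compute the likelihood of the observed sequence for each case: P(data | r = 1) = (1/5)(1/5)(1/5) = 1/125; P(data | r = 2) = (2/5)(2/5)(2/5) = 8/125; P(data | r = 3) = (3/5)(3/5)(3/5) = 27/125.
Multiplying each by its prior: 1/2 · 1/125 = 1/250, 3/8 · 8/125 = 3/125, 1/8 · 27/125 = 27/1000; these sum to 11/200.
So P(r = 2 | data) = (3/125) / (11/200) = 24/55.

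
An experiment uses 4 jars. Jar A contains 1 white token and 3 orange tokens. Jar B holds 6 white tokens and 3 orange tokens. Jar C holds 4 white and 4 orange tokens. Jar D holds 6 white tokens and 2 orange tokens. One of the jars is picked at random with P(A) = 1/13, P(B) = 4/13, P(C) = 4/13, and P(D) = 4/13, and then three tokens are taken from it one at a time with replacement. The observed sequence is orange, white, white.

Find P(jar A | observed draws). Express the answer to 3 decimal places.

0.028

For each hypothesis, P(data | H) works out to: P(data | jar A) = (3/4)(1/4)(1/4) = 0.046875; P(data | jar B) = (3/9)(6/9)(6/9) = 0.14815; P(data | jar C) = (4/8)(4/8)(4/8) = 0.125; P(data | jar D) = (2/8)(6/8)(6/8) = 0.14062.
Weighting by the prior gives 1/13 · 0.046875 = 0.0036058, 4/13 · 0.14815 = 0.045584, 4/13 · 0.125 = 0.038462, 4/13 · 0.14062 = 0.043269; with total 0.13092.
So P(jar A | data) = (0.0036058) / (0.13092) = 0.027542.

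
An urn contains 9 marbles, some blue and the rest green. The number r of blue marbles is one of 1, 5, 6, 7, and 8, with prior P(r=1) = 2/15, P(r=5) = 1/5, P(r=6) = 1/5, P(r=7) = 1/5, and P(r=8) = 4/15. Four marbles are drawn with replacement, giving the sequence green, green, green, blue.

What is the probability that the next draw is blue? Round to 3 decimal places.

Under each hypothesis, the probability of the observed sequence is: P(data | r = 1) = (8/9)(8/9)(8/9)(1/9) = 0.078037; P(data | r = 5) = (4/9)(4/9)(4/9)(5/9) = 0.048773; P(data | r = 6) = (3/9)(3/9)(3/9)(6/9) = 0.024691; P(data | r = 7) = (2/9)(2/9)(2/9)(7/9) = 0.0085353; P(data | r = 8) = (1/9)(1/9)(1/9)(8/9) = 0.0012193.
Weighting by the prior gives 2/15 · 0.078037 = 0.010405, 1/5 · 0.048773 = 0.0097546, 1/5 · 0.024691 = 0.0049383, 1/5 · 0.0085353 = 0.0017071, 4/15 · 0.0012193 = 0.00032515; summing to 0.02713.
Dividing through by the total gives posterior P(r = 1 | data) = 0.38352, P(r = 5 | data) = 0.35955, P(r = 6 | data) = 0.18202, P(r = 7 | data) = 0.062921, P(r = 8 | data) = 0.011985.
So P(blue next | data) = Σ P(blue next | H) P(H | data) = (1/9)(0.38352) + (5/9)(0.35955) + (2/3)(0.18202) + (7/9)(0.062921) + (8/9)(0.011985) = 0.4233.

0.423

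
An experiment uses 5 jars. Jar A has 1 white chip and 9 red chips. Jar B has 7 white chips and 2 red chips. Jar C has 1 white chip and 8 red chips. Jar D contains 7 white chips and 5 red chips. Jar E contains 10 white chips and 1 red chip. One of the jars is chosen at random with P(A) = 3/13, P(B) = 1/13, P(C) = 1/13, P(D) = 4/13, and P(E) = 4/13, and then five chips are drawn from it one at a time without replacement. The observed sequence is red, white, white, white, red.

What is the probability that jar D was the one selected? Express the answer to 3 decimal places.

For each hypothesis, P(data | H) works out to: P(data | jar A) = (9/10)(1/9)(0/8) = 0; P(data | jar B) = (2/9)(7/8)(6/7)(5/6)(1/5) = 0.027778; P(data | jar C) = (8/9)(1/8)(0/7) = 0; P(data | jar D) = (5/12)(7/11)(6/10)(5/9)(4/8) = 0.044192; P(data | jar E) = (1/11)(10/10)(9/9)(8/8)(0/7) = 0.
Weighting by the prior gives 3/13 · 0 = 0, 1/13 · 0.027778 = 0.0021368, 1/13 · 0 = 0, 4/13 · 0.044192 = 0.013598, 4/13 · 0 = 0; these sum to 0.015734.
By Bayes' rule, P(jar D | data) = (0.013598) / (0.015734) = 0.8642.

0.864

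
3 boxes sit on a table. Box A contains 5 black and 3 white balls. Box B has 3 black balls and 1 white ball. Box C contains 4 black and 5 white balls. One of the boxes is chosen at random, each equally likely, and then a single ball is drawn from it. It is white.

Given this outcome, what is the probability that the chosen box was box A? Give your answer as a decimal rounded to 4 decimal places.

0.3176

Under each hypothesis, the probability of this draw is: P(data | box A) = (3/8) = 3/8; P(data | box B) = (1/4) = 1/4; P(data | box C) = (5/9) = 5/9.
Multiplying each by its prior: 1/3 · 3/8 = 1/8, 1/3 · 1/4 = 1/12, 1/3 · 5/9 = 5/27; summing to 85/216.
Hence P(box A | data) = (1/8) / (85/216) = 27/85.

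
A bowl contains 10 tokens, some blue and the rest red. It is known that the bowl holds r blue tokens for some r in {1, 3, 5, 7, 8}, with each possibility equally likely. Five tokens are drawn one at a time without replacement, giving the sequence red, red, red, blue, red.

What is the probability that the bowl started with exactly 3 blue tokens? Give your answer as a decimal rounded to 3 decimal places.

The likelihood of the observed sequence under each hypothesis: P(data | r = 1) = (9/10)(8/9)(7/8)(1/7)(6/6) = 0.1; P(data | r = 3) = (7/10)(6/9)(5/8)(3/7)(4/6) = 0.083333; P(data | r = 5) = (5/10)(4/9)(3/8)(5/7)(2/6) = 0.019841; P(data | r = 7) = (3/10)(2/9)(1/8)(7/7)(0/6) = 0; P(data | r = 8) = (2/10)(1/9)(0/8) = 0.
Multiplying each by its prior: 1/5 · 0.1 = 0.02, 1/5 · 0.083333 = 0.016667, 1/5 · 0.019841 = 0.0039683, 1/5 · 0 = 0, 1/5 · 0 = 0; these sum to 0.040635.
So P(r = 3 | data) = (0.016667) / (0.040635) = 0.41016.

0.410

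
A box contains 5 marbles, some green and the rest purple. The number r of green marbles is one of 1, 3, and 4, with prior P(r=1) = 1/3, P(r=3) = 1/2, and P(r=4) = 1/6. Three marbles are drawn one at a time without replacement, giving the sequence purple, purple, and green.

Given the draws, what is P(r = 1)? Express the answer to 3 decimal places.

0.571

Under each hypothesis, the probability of the observed sequence is: P(data | r = 1) = (4/5)(3/4)(1/3) = 1/5; P(data | r = 3) = (2/5)(1/4)(3/3) = 1/10; P(data | r = 4) = (1/5)(0/4) = 0.
The prior-weighted likelihoods are 1/3 · 1/5 = 1/15, 1/2 · 1/10 = 1/20, 1/6 · 0 = 0; with total 7/60.
So P(r = 1 | data) = (1/15) / (7/60) = 4/7.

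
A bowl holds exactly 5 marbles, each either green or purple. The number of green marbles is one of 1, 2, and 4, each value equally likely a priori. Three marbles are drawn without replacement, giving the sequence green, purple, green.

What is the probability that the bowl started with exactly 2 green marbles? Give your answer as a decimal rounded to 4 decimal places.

The likelihood of the observed sequence under each hypothesis: P(data | r = 1) = (1/5)(4/4)(0/3) = 0; P(data | r = 2) = (2/5)(3/4)(1/3) = 1/10; P(data | r = 4) = (4/5)(1/4)(3/3) = 1/5.
Multiplying each by its prior: 1/3 · 0 = 0, 1/3 · 1/10 = 1/30, 1/3 · 1/5 = 1/15; these sum to 1/10.
So P(r = 2 | data) = (1/30) / (1/10) = 1/3.

0.3333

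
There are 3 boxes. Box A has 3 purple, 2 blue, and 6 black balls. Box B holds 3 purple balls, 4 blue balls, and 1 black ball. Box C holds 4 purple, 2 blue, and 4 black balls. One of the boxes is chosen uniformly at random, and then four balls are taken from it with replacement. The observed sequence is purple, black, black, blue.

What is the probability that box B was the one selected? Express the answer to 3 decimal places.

0.096

For each hypothesis, P(data | H) works out to: P(data | box A) = (3/11)(6/11)(6/11)(2/11) = 0.014753; P(data | box B) = (3/8)(1/8)(1/8)(4/8) = 0.0029297; P(data | box C) = (4/10)(4/10)(4/10)(2/10) = 0.0128.
Weighting by the prior gives 1/3 · 0.014753 = 0.0049177, 1/3 · 0.0029297 = 0.00097656, 1/3 · 0.0128 = 0.0042667; with total 0.010161.
Hence P(box B | data) = (0.00097656) / (0.010161) = 0.09611.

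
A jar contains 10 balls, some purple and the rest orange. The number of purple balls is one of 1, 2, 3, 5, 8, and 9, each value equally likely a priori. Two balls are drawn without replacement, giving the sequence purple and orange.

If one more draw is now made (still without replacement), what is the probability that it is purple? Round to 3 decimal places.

0.445

Compute the likelihood of the observed sequence for each case: P(data | r = 1) = (1/10)(9/9) = 1/10; P(data | r = 2) = (2/10)(8/9) = 8/45; P(data | r = 3) = (3/10)(7/9) = 7/30; P(data | r = 5) = (5/10)(5/9) = 5/18; P(data | r = 8) = (8/10)(2/9) = 8/45; P(data | r = 9) = (9/10)(1/9) = 1/10.
Weighting by the prior gives 1/6 · 1/10 = 1/60, 1/6 · 8/45 = 4/135, 1/6 · 7/30 = 7/180, 1/6 · 5/18 = 5/108, 1/6 · 8/45 = 4/135, 1/6 · 1/10 = 1/60; summing to 8/45.
The posterior is then P(r = 1 | data) = 3/32, P(r = 2 | data) = 1/6, P(r = 3 | data) = 7/32, P(r = 5 | data) = 25/96, P(r = 8 | data) = 1/6, P(r = 9 | data) = 3/32.
The predictive probability is P(purple next | data) = (0)(3/32) + (1/8)(1/6) + (1/4)(7/32) + (1/2)(25/96) + (7/8)(1/6) + (1)(3/32) = 57/128.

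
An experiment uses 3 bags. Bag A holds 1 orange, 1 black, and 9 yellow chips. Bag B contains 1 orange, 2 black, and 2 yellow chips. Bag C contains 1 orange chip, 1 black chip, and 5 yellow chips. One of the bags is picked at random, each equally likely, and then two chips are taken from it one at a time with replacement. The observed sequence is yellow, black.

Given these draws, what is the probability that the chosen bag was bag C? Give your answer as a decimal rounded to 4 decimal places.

For each hypothesis, P(data | H) works out to: P(data | bag A) = (9/11)(1/11) = 0.07438; P(data | bag B) = (2/5)(2/5) = 0.16; P(data | bag C) = (5/7)(1/7) = 0.10204.
The prior-weighted likelihoods are 1/3 · 0.07438 = 0.024793, 1/3 · 0.16 = 0.053333, 1/3 · 0.10204 = 0.034014; these sum to 0.11214.
So P(bag C | data) = (0.034014) / (0.11214) = 0.30331.

0.3033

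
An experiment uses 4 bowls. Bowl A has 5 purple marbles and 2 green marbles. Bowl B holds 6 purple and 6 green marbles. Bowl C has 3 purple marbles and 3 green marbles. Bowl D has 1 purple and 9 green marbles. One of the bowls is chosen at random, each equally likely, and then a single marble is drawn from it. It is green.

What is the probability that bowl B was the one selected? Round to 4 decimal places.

Under each hypothesis, the probability of this draw is: P(data | bowl A) = (2/7) = 2/7; P(data | bowl B) = (6/12) = 1/2; P(data | bowl C) = (3/6) = 1/2; P(data | bowl D) = (9/10) = 9/10.
Weighting by the prior gives 1/4 · 2/7 = 1/14, 1/4 · 1/2 = 1/8, 1/4 · 1/2 = 1/8, 1/4 · 9/10 = 9/40; these sum to 153/280.
Therefore the posterior P(bowl B | data) = (1/8) / (153/280) = 35/153.

0.2288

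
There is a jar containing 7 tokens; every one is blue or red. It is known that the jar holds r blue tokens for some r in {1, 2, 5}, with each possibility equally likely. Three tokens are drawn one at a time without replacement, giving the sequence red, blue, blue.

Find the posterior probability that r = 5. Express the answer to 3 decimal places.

0.800

Compute the likelihood of the observed sequence for each case: P(data | r = 1) = (6/7)(1/6)(0/5) = 0; P(data | r = 2) = (5/7)(2/6)(1/5) = 1/21; P(data | r = 5) = (2/7)(5/6)(4/5) = 4/21.
The prior-weighted likelihoods are 1/3 · 0 = 0, 1/3 · 1/21 = 1/63, 1/3 · 4/21 = 4/63; with total 5/63.
So P(r = 5 | data) = (4/63) / (5/63) = 4/5.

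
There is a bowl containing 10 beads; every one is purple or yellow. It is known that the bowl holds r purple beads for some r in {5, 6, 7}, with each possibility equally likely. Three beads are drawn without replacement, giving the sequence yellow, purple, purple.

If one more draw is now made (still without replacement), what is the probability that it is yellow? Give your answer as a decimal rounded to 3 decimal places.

0.418

Compute the likelihood of the observed sequence for each case: P(data | r = 5) = (5/10)(5/9)(4/8) = 0.13889; P(data | r = 6) = (4/10)(6/9)(5/8) = 0.16667; P(data | r = 7) = (3/10)(7/9)(6/8) = 0.175.
Multiplying each by its prior: 1/3 · 0.13889 = 0.046296, 1/3 · 0.16667 = 0.055556, 1/3 · 0.175 = 0.058333; with total 0.16019.
The posterior is then P(r = 5 | data) = 0.28902, P(r = 6 | data) = 0.34682, P(r = 7 | data) = 0.36416.
The predictive probability is P(yellow next | data) = (4/7)(0.28902) + (3/7)(0.34682) + (2/7)(0.36416) = 0.41784.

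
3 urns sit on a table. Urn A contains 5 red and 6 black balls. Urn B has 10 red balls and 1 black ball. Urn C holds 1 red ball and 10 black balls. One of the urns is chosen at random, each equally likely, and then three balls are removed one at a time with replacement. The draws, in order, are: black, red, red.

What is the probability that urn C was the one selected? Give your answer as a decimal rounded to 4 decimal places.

0.0385

Compute the likelihood of the observed sequence for each case: P(data | urn A) = (6/11)(5/11)(5/11) = 0.1127; P(data | urn B) = (1/11)(10/11)(10/11) = 0.075131; P(data | urn C) = (10/11)(1/11)(1/11) = 0.0075131.
Weighting by the prior gives 1/3 · 0.1127 = 0.037566, 1/3 · 0.075131 = 0.025044, 1/3 · 0.0075131 = 0.0025044; these sum to 0.065114.
Therefore the posterior P(urn C | data) = (0.0025044) / (0.065114) = 0.038462.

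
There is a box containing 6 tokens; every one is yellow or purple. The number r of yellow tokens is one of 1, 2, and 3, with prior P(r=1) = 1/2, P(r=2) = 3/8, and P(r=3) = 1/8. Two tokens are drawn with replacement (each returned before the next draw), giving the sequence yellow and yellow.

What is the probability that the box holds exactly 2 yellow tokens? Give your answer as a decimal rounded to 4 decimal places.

Compute the likelihood of the observed sequence for each case: P(data | r = 1) = (1/6)(1/6) = 1/36; P(data | r = 2) = (2/6)(2/6) = 1/9; P(data | r = 3) = (3/6)(3/6) = 1/4.
Weighting by the prior gives 1/2 · 1/36 = 1/72, 3/8 · 1/9 = 1/24, 1/8 · 1/4 = 1/32; summing to 25/288.
By Bayes' rule, P(r = 2 | data) = (1/24) / (25/288) = 12/25.

0.4800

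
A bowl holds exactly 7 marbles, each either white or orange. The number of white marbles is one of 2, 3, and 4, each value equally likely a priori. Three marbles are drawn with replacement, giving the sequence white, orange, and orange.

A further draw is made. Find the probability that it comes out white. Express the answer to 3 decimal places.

0.414

The likelihood of the observed sequence under each hypothesis: P(data | r = 2) = (2/7)(5/7)(5/7) = 0.14577; P(data | r = 3) = (3/7)(4/7)(4/7) = 0.13994; P(data | r = 4) = (4/7)(3/7)(3/7) = 0.10496.
Multiplying each by its prior: 1/3 · 0.14577 = 0.048591, 1/3 · 0.13994 = 0.046647, 1/3 · 0.10496 = 0.034985; these sum to 0.13022.
The posterior is then P(r = 2 | data) = 0.37313, P(r = 3 | data) = 0.35821, P(r = 4 | data) = 0.26866.
Averaging over the posterior, P(white next | data) = (2/7)(0.37313) + (3/7)(0.35821) + (4/7)(0.26866) = 0.41365.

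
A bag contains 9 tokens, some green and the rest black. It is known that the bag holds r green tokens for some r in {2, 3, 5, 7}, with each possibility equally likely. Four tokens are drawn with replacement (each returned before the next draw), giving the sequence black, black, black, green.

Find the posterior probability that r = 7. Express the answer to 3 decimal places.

0.033

The likelihood of the observed sequence under each hypothesis: P(data | r = 2) = (7/9)(7/9)(7/9)(2/9) = 0.10456; P(data | r = 3) = (6/9)(6/9)(6/9)(3/9) = 0.098765; P(data | r = 5) = (4/9)(4/9)(4/9)(5/9) = 0.048773; P(data | r = 7) = (2/9)(2/9)(2/9)(7/9) = 0.0085353.
Weighting by the prior gives 1/4 · 0.10456 = 0.026139, 1/4 · 0.098765 = 0.024691, 1/4 · 0.048773 = 0.012193, 1/4 · 0.0085353 = 0.0021338; these sum to 0.065158.
Therefore the posterior P(r = 7 | data) = (0.0021338) / (0.065158) = 0.032749.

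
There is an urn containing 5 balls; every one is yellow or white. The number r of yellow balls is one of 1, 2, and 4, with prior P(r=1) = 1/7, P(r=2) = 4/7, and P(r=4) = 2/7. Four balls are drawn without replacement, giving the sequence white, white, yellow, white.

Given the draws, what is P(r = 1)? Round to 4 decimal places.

0.3333

Compute the likelihood of the observed sequence for each case: P(data | r = 1) = (4/5)(3/4)(1/3)(2/2) = 1/5; P(data | r = 2) = (3/5)(2/4)(2/3)(1/2) = 1/10; P(data | r = 4) = (1/5)(0/4) = 0.
The prior-weighted likelihoods are 1/7 · 1/5 = 1/35, 4/7 · 1/10 = 2/35, 2/7 · 0 = 0; these sum to 3/35.
Therefore the posterior P(r = 1 | data) = (1/35) / (3/35) = 1/3.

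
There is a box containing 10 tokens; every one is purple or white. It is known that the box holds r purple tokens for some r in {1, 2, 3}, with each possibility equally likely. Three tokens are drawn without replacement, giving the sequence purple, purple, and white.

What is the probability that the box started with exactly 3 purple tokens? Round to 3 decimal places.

0.724

The likelihood of the observed sequence under each hypothesis: P(data | r = 1) = (1/10)(0/9) = 0; P(data | r = 2) = (2/10)(1/9)(8/8) = 0.022222; P(data | r = 3) = (3/10)(2/9)(7/8) = 0.058333.
Weighting by the prior gives 1/3 · 0 = 0, 1/3 · 0.022222 = 0.0074074, 1/3 · 0.058333 = 0.019444; with total 0.026852.
By Bayes' rule, P(r = 3 | data) = (0.019444) / (0.026852) = 0.72414.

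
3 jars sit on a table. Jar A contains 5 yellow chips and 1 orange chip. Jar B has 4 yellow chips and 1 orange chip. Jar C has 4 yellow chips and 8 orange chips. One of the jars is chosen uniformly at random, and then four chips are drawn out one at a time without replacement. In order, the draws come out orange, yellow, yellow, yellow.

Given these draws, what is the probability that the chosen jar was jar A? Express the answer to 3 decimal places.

0.435

The likelihood of the observed sequence under each hypothesis: P(data | jar A) = (1/6)(5/5)(4/4)(3/3) = 0.16667; P(data | jar B) = (1/5)(4/4)(3/3)(2/2) = 0.2; P(data | jar C) = (8/12)(4/11)(3/10)(2/9) = 0.016162.
Weighting by the prior gives 1/3 · 0.16667 = 0.055556, 1/3 · 0.2 = 0.066667, 1/3 · 0.016162 = 0.0053872; these sum to 0.12761.
Hence P(jar A | data) = (0.055556) / (0.12761) = 0.43536.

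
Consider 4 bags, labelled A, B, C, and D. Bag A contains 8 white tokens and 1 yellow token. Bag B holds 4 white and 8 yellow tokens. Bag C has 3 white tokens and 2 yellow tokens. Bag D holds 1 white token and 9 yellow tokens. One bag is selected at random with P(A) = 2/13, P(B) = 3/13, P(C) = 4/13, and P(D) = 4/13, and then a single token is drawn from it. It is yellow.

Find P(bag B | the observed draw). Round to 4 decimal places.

0.2695

The likelihood of this draw under each hypothesis: P(data | bag A) = (1/9) = 1/9; P(data | bag B) = (8/12) = 2/3; P(data | bag C) = (2/5) = 2/5; P(data | bag D) = (9/10) = 9/10.
Multiplying each by its prior: 2/13 · 1/9 = 2/117, 3/13 · 2/3 = 2/13, 4/13 · 2/5 = 8/65, 4/13 · 9/10 = 18/65; summing to 334/585.
Therefore the posterior P(bag B | data) = (2/13) / (334/585) = 45/167.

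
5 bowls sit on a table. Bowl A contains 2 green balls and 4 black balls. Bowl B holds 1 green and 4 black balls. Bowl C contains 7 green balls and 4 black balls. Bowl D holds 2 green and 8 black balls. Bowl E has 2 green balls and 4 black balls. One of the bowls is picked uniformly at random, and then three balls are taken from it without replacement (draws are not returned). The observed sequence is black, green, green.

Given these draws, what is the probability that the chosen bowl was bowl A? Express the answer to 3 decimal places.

Compute the likelihood of the observed sequence for each case: P(data | bowl A) = (4/6)(2/5)(1/4) = 0.066667; P(data | bowl B) = (4/5)(1/4)(0/3) = 0; P(data | bowl C) = (4/11)(7/10)(6/9) = 0.1697; P(data | bowl D) = (8/10)(2/9)(1/8) = 0.022222; P(data | bowl E) = (4/6)(2/5)(1/4) = 0.066667.
Weighting by the prior gives 1/5 · 0.066667 = 0.013333, 1/5 · 0 = 0, 1/5 · 0.1697 = 0.033939, 1/5 · 0.022222 = 0.0044444, 1/5 · 0.066667 = 0.013333; these sum to 0.065051.
Therefore the posterior P(bowl A | data) = (0.013333) / (0.065051) = 0.20497.

0.205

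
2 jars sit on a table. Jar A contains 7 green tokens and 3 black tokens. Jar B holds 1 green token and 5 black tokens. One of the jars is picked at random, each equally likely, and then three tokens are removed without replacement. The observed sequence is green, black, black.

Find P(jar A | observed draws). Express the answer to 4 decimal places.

Under each hypothesis, the probability of the observed sequence is: P(data | jar A) = (7/10)(3/9)(2/8) = 7/120; P(data | jar B) = (1/6)(5/5)(4/4) = 1/6.
Weighting by the prior gives 1/2 · 7/120 = 7/240, 1/2 · 1/6 = 1/12; with total 9/80.
By Bayes' rule, P(jar A | data) = (7/240) / (9/80) = 7/27.

0.2593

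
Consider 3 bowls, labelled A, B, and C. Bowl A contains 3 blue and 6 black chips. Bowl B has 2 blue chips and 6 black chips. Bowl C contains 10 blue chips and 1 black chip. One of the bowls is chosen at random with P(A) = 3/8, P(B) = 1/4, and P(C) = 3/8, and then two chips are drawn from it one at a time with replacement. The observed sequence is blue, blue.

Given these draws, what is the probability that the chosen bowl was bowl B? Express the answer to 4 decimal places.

0.0426

Under each hypothesis, the probability of the observed sequence is: P(data | bowl A) = (3/9)(3/9) = 0.11111; P(data | bowl B) = (2/8)(2/8) = 0.0625; P(data | bowl C) = (10/11)(10/11) = 0.82645.
Weighting by the prior gives 3/8 · 0.11111 = 0.041667, 1/4 · 0.0625 = 0.015625, 3/8 · 0.82645 = 0.30992; these sum to 0.36721.
Hence P(bowl B | data) = (0.015625) / (0.36721) = 0.042551.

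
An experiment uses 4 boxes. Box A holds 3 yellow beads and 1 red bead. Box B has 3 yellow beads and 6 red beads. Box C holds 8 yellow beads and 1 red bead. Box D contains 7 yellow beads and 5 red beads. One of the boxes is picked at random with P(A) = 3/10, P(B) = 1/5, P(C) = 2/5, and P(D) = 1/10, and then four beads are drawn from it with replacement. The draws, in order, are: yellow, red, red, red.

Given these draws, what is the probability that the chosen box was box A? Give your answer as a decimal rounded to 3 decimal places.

Under each hypothesis, the probability of the observed sequence is: P(data | box A) = (3/4)(1/4)(1/4)(1/4) = 0.011719; P(data | box B) = (3/9)(6/9)(6/9)(6/9) = 0.098765; P(data | box C) = (8/9)(1/9)(1/9)(1/9) = 0.0012193; P(data | box D) = (7/12)(5/12)(5/12)(5/12) = 0.042197.
Multiplying each by its prior: 3/10 · 0.011719 = 0.0035156, 1/5 · 0.098765 = 0.019753, 2/5 · 0.0012193 = 0.00048773, 1/10 · 0.042197 = 0.0042197; with total 0.027976.
So P(box A | data) = (0.0035156) / (0.027976) = 0.12567.

0.126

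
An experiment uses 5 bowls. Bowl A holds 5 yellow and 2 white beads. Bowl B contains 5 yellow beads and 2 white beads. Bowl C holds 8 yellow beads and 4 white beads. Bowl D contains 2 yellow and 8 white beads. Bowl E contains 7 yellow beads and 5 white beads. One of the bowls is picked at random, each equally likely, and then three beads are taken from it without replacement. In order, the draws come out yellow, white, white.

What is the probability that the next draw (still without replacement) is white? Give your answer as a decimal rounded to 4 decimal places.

0.4303

For each hypothesis, P(data | H) works out to: P(data | bowl A) = (5/7)(2/6)(1/5) = 0.047619; P(data | bowl B) = (5/7)(2/6)(1/5) = 0.047619; P(data | bowl C) = (8/12)(4/11)(3/10) = 0.072727; P(data | bowl D) = (2/10)(8/9)(7/8) = 0.15556; P(data | bowl E) = (7/12)(5/11)(4/10) = 0.10606.
Weighting by the prior gives 1/5 · 0.047619 = 0.0095238, 1/5 · 0.047619 = 0.0095238, 1/5 · 0.072727 = 0.014545, 1/5 · 0.15556 = 0.031111, 1/5 · 0.10606 = 0.021212; summing to 0.085916.
The posterior is then P(bowl A | data) = 0.11085, P(bowl B | data) = 0.11085, P(bowl C | data) = 0.1693, P(bowl D | data) = 0.36211, P(bowl E | data) = 0.24689.
Averaging over the posterior, P(white next | data) = (0)(0.11085) + (0)(0.11085) + (2/9)(0.1693) + (6/7)(0.36211) + (1/3)(0.24689) = 0.4303.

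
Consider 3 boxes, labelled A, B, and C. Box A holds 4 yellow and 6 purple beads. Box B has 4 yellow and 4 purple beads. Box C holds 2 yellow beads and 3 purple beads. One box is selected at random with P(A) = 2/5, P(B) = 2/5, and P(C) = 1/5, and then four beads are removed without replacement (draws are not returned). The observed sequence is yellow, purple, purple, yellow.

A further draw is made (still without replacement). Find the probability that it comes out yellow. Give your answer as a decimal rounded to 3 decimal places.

Under each hypothesis, the probability of the observed sequence is: P(data | box A) = (4/10)(6/9)(5/8)(3/7) = 1/14; P(data | box B) = (4/8)(4/7)(3/6)(3/5) = 3/35; P(data | box C) = (2/5)(3/4)(2/3)(1/2) = 1/10.
Weighting by the prior gives 2/5 · 1/14 = 1/35, 2/5 · 3/35 = 6/175, 1/5 · 1/10 = 1/50; summing to 29/350.
Dividing through by the total gives posterior P(box A | data) = 10/29, P(box B | data) = 12/29, P(box C | data) = 7/29.
Averaging over the posterior, P(yellow next | data) = (1/3)(10/29) + (1/2)(12/29) + (0)(7/29) = 28/87.

0.322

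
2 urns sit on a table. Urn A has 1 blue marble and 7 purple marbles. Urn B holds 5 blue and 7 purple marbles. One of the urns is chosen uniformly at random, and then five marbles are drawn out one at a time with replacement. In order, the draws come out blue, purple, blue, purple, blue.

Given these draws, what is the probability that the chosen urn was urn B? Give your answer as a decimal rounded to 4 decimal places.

0.9427

The likelihood of the observed sequence under each hypothesis: P(data | urn A) = (1/8)(7/8)(1/8)(7/8)(1/8) = 0.0014954; P(data | urn B) = (5/12)(7/12)(5/12)(7/12)(5/12) = 0.024615.
Weighting by the prior gives 1/2 · 0.0014954 = 0.00074768, 1/2 · 0.024615 = 0.012308; summing to 0.013055.
So P(urn B | data) = (0.012308) / (0.013055) = 0.94273.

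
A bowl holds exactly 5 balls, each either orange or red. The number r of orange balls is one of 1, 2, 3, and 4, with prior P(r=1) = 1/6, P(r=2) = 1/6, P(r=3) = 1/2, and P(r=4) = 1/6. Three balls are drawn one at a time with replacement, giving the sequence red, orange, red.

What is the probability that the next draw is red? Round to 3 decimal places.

For each hypothesis, P(data | H) works out to: P(data | r = 1) = (4/5)(1/5)(4/5) = 16/125; P(data | r = 2) = (3/5)(2/5)(3/5) = 18/125; P(data | r = 3) = (2/5)(3/5)(2/5) = 12/125; P(data | r = 4) = (1/5)(4/5)(1/5) = 4/125.
The prior-weighted likelihoods are 1/6 · 16/125 = 8/375, 1/6 · 18/125 = 3/125, 1/2 · 12/125 = 6/125, 1/6 · 4/125 = 2/375; summing to 37/375.
Dividing through by the total gives posterior P(r = 1 | data) = 8/37, P(r = 2 | data) = 9/37, P(r = 3 | data) = 18/37, P(r = 4 | data) = 2/37.
The predictive probability is P(red next | data) = (4/5)(8/37) + (3/5)(9/37) + (2/5)(18/37) + (1/5)(2/37) = 97/185.

0.524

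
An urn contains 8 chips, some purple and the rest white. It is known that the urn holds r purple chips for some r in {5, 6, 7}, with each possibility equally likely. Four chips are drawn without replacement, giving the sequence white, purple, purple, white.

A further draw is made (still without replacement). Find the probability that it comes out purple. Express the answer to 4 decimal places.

0.8333

For each hypothesis, P(data | H) works out to: P(data | r = 5) = (3/8)(5/7)(4/6)(2/5) = 1/14; P(data | r = 6) = (2/8)(6/7)(5/6)(1/5) = 1/28; P(data | r = 7) = (1/8)(7/7)(6/6)(0/5) = 0.
Weighting by the prior gives 1/3 · 1/14 = 1/42, 1/3 · 1/28 = 1/84, 1/3 · 0 = 0; these sum to 1/28.
Dividing through by the total gives posterior P(r = 5 | data) = 2/3, P(r = 6 | data) = 1/3, P(r = 7 | data) = 0.
So P(purple next | data) = Σ P(purple next | H) P(H | data) = (3/4)(2/3) + (1)(1/3) = 5/6.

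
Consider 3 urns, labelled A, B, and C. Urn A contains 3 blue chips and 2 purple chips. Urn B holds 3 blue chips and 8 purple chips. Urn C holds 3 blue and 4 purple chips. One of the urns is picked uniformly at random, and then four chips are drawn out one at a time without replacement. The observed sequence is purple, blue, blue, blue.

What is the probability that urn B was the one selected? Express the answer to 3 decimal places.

0.045

For each hypothesis, P(data | H) works out to: P(data | urn A) = (2/5)(3/4)(2/3)(1/2) = 0.1; P(data | urn B) = (8/11)(3/10)(2/9)(1/8) = 0.0060606; P(data | urn C) = (4/7)(3/6)(2/5)(1/4) = 0.028571.
Multiplying each by its prior: 1/3 · 0.1 = 0.033333, 1/3 · 0.0060606 = 0.0020202, 1/3 · 0.028571 = 0.0095238; with total 0.044877.
By Bayes' rule, P(urn B | data) = (0.0020202) / (0.044877) = 0.045016.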